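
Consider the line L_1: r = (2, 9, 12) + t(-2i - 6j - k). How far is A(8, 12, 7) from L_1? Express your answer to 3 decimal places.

7.400

Taking (2, 9, 12) on L_1 with direction v = (-2, -6, -1): w = A − (2, 9, 12) = (6, 3, -5), and w × v = (-33, 16, -30).
Distance = |w × v| / |v| = √2245 / √41 ≈ 7.400.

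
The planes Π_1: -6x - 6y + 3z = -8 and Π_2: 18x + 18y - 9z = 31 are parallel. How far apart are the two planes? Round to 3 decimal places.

Rescale Π_2 by 1/(-3): -6x - 6y + 3z = -31/3. Then distance = |-8 − (-31/3)| / √81 ≈ 0.259.

0.259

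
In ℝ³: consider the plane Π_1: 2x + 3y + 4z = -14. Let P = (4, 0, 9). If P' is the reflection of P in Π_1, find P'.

(-4, -12, -7)

λ = (n·P − d)/|n|² = (44 − (-14))/29 = 2.
Reflection = P − 2λn = (4, 0, 9) − 4·(2, 3, 4) = (-4, -12, -7).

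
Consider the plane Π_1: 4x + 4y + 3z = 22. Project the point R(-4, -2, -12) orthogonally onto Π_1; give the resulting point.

(4, 6, -6)

Foot = R − λn with λ = (n·R − d)/|n|² = (-60 − 22)/41 = -2.
Foot = (-4, -2, -12) − (-2)·(4, 4, 3) = (4, 6, -6).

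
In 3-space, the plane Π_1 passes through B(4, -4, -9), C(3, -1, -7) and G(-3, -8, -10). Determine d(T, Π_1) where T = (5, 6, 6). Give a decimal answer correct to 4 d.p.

BC = (-1, 3, 2), BG = (-7, -4, -1); a normal to Π_1 is BC × BG = (5, -15, 25).
Using B: Π_1 has equation 5x - 15y + 25z = -145.
n·T − d = (5)·(5) + (-15)·(6) + (25)·(6) − (-145) = 230; |n| = √875.
Distance = |230| / √875 = 230/√875 ≈ 7.7754.

7.7754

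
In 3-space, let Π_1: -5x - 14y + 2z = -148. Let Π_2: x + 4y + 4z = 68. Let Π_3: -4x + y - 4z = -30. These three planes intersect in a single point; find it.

(4, 10, 6)

Solving the 3×3 linear system -5x - 14y + 2z = -148, x + 4y + 4z = 68, -4x + y - 4z = -30 (e.g. by elimination or Cramer's rule, determinant = 302) gives (4, 10, 6).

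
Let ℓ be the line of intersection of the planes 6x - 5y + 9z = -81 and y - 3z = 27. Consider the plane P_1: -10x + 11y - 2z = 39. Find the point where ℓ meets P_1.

(1, 3, -8)

Direction of ℓ: (6, -5, 9) × (0, 1, -3) = (6, 18, 6).
A point on ℓ: solving the two plane equations with x = 0 gives (0, 0, -9).
Substitute r = (0, 0, -9) + t(6, 18, 6) into the plane: 18 + 126t = 39, so t = 1/6.
Intersection: (0, 0, -9) + (1/6)·(6, 18, 6) = (1, 3, -8).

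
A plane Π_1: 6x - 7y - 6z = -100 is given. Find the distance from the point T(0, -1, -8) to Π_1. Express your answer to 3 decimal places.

14.091

n·T − d = (6)·(0) + (-7)·(-1) + (-6)·(-8) − (-100) = 155; |n| = √121.
Distance = |155| / √121 = 155/√121 ≈ 14.091.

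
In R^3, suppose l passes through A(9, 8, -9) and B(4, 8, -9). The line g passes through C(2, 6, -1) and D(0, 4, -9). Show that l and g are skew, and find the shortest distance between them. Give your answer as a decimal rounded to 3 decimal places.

3.881

A direction vector for l is B − A = (-5, 0, 0).
A direction vector for g is D − C = (-2, -2, -8).
Common perpendicular direction n = (-5, 0, 0) × (-2, -2, -8) = (0, -40, 10).
With w = (2, 6, -1) − (9, 8, -9) = (-7, -2, 8), w · n = 160.
Since n ≠ 0 the lines are not parallel, and w · n = 160 ≠ 0 so they do not intersect; hence they are skew.
Distance = |w · n| / |n| = |160| / √1700 ≈ 3.881.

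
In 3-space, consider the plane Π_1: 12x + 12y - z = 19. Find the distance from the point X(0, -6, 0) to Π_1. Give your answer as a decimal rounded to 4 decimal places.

n·X − d = (12)·(0) + (12)·(-6) + (-1)·(0) − 19 = -91; |n| = √289.
Distance = |-91| / √289 = 91/√289 ≈ 5.3529.

5.3529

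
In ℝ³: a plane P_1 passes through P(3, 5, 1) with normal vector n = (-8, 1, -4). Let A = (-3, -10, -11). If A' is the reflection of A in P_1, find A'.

(13, -12, -3)

P_1: n·r = n·P gives -8x + y - 4z = -23.
λ = (n·A − d)/|n|² = (58 − (-23))/81 = 1.
Reflection = A − 2λn = (-3, -10, -11) − 2·(-8, 1, -4) = (13, -12, -3).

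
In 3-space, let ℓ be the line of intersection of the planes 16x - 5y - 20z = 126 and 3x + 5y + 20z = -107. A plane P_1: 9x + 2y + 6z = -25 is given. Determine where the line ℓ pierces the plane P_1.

Direction of ℓ: (16, -5, -20) × (3, 5, 20) = (0, -380, 95).
A point on ℓ: solving the two plane equations with y = -14 gives (1, -14, -2).
Substitute r = (1, -14, -2) + t(0, -380, 95) into the plane: -31 + (-190)t = -25, so t = -3/95.
Intersection: (1, -14, -2) + (-3/95)·(0, -380, 95) = (1, -2, -5).

(1, -2, -5)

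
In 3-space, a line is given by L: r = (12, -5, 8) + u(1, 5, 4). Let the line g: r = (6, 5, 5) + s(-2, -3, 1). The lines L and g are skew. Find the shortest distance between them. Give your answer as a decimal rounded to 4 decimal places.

Common perpendicular direction n = (1, 5, 4) × (-2, -3, 1) = (17, -9, 7).
With w = (6, 5, 5) − (12, -5, 8) = (-6, 10, -3), w · n = -213.
Distance = |w · n| / |n| = |-213| / √419 ≈ 10.4057.

10.4057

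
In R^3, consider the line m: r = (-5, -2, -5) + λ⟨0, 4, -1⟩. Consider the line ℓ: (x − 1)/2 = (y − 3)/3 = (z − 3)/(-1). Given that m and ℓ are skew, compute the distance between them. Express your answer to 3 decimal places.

9.631

ℓ has direction (2, 3, -1) through (1, 3, 3).
Common perpendicular direction n = (0, 4, -1) × (2, 3, -1) = (-1, -2, -8).
With w = (1, 3, 3) − (-5, -2, -5) = (6, 5, 8), w · n = -80.
Distance = |w · n| / |n| = |-80| / √69 ≈ 9.631.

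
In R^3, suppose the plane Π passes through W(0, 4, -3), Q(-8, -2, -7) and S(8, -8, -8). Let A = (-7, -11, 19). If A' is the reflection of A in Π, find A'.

(-1, 13, -29)

WQ = (-8, -6, -4), WS = (8, -12, -5); a normal to Π is WQ × WS = (-18, -72, 144).
Using W: Π has equation -18x - 72y + 144z = -720.
λ = (n·A − d)/|n|² = (3654 − (-720))/26244 = 1/6.
Reflection = A − 2λn = (-7, -11, 19) − (1/3)·(-18, -72, 144) = (-1, 13, -29).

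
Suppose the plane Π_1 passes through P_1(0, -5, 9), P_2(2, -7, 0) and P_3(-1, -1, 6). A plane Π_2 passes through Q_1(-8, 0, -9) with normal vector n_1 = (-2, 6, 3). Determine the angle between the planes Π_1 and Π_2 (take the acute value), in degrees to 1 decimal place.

P_1P_2 = (2, -2, -9), P_1P_3 = (-1, 4, -3); a normal to Π_1 is P_1P_2 × P_1P_3 = (42, 15, 6).
Using P_1: Π_1 has equation 42x + 15y + 6z = -21.
Π_2: n_1·r = n_1·Q_1 gives -2x + 6y + 3z = -11.
cos θ = |n₁·n₂| / (|n₁||n₂|) = |24| / (√2025 · √49).
θ = arccos(0.07619) ≈ 85.6°.

85.6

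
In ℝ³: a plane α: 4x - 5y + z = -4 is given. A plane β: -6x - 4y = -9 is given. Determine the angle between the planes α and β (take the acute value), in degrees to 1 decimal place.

85.1

cos θ = |n₁·n₂| / (|n₁||n₂|) = |-4| / (√42 · √52).
θ = arccos(0.08559) ≈ 85.1°.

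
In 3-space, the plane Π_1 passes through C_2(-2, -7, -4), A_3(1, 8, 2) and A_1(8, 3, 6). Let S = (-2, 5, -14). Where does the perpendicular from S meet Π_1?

(-8, 3, -6)

C_2A_3 = (3, 15, 6), C_2A_1 = (10, 10, 10); a normal to Π_1 is C_2A_3 × C_2A_1 = (90, 30, -120).
Using C_2: Π_1 has equation 90x + 30y - 120z = 90.
Foot = S − λn with λ = (n·S − d)/|n|² = (1650 − 90)/23400 = 1/15.
Foot = (-2, 5, -14) − (1/15)·(90, 30, -120) = (-8, 3, -6).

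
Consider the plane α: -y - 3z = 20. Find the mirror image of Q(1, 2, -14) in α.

λ = (n·Q − d)/|n|² = (40 − 20)/10 = 2.
Reflection = Q − 2λn = (1, 2, -14) − 4·(0, -1, -3) = (1, 6, -2).

(1, 6, -2)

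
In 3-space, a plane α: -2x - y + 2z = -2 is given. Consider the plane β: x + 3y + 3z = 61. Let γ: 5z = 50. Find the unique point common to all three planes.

Solving the 3×3 linear system -2x - y + 2z = -2, x + 3y + 3z = 61, 5z = 50 (e.g. by elimination or Cramer's rule, determinant = -25) gives (7, 8, 10).

(7, 8, 10)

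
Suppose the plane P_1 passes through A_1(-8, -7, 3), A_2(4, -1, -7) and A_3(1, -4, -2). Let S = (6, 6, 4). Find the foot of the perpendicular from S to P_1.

A_1A_2 = (12, 6, -10), A_1A_3 = (9, 3, -5); a normal to P_1 is A_1A_2 × A_1A_3 = (0, -30, -18).
Using A_1: P_1 has equation -30y - 18z = 156.
Foot = S − λn with λ = (n·S − d)/|n|² = (-252 − 156)/1224 = -1/3.
Foot = (6, 6, 4) − (-1/3)·(0, -30, -18) = (6, -4, -2).

(6, -4, -2)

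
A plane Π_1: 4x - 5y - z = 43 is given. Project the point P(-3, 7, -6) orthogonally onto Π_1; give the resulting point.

(5, -3, -8)

Foot = P − λn with λ = (n·P − d)/|n|² = (-41 − 43)/42 = -2.
Foot = (-3, 7, -6) − (-2)·(4, -5, -1) = (5, -3, -8).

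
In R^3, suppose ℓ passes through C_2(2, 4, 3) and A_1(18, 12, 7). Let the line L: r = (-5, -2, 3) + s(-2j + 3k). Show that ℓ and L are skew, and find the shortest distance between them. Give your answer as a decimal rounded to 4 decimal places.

A direction vector for ℓ is A_1 − C_2 = (16, 8, 4).
Common perpendicular direction n = (16, 8, 4) × (0, -2, 3) = (32, -48, -32).
With w = (-5, -2, 3) − (2, 4, 3) = (-7, -6, 0), w · n = 64.
Since n ≠ 0 the lines are not parallel, and w · n = 64 ≠ 0 so they do not intersect; hence they are skew.
Distance = |w · n| / |n| = |64| / √4352 ≈ 0.9701.

0.9701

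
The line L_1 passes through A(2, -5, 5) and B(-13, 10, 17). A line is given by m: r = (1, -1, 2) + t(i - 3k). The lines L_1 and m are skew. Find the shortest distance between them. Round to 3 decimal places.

0.727

A direction vector for L_1 is B − A = (-15, 15, 12).
Common perpendicular direction n = (-15, 15, 12) × (1, 0, -3) = (-45, -33, -15).
With w = (1, -1, 2) − (2, -5, 5) = (-1, 4, -3), w · n = -42.
Distance = |w · n| / |n| = |-42| / √3339 ≈ 0.727.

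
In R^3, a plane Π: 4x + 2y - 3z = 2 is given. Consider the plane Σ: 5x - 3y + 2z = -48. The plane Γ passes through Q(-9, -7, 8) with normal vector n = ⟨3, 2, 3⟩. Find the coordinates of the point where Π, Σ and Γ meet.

Γ: n·r = n·Q gives 3x + 2y + 3z = -17.
Solving the 3×3 linear system 4x + 2y - 3z = 2, 5x - 3y + 2z = -48, 3x + 2y + 3z = -17 (e.g. by elimination or Cramer's rule, determinant = -127) gives (-5, 5, -4).

(-5, 5, -4)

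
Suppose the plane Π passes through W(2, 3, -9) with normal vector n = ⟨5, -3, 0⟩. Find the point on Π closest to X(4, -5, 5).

(-1, -2, 5)

Π: n·r = n·W gives 5x - 3y = 1.
Foot = X − λn with λ = (n·X − d)/|n|² = (35 − 1)/34 = 1.
Foot = (4, -5, 5) − 1·(5, -3, 0) = (-1, -2, 5).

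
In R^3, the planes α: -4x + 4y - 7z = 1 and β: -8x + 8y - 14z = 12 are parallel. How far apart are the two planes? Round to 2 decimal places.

0.56

Rescale β by 1/2: -4x + 4y - 7z = 6. Then distance = |1 − 6| / √81 ≈ 0.56.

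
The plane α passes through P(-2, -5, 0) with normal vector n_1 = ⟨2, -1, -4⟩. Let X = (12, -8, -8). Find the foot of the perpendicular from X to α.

(6, -5, 4)

α: n_1·r = n_1·P gives 2x - y - 4z = 1.
Foot = X − λn with λ = (n·X − d)/|n|² = (64 − 1)/21 = 3.
Foot = (12, -8, -8) − 3·(2, -1, -4) = (6, -5, 4).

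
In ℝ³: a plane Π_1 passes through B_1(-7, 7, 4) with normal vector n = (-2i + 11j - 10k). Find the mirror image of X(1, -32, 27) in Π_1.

Π_1: n·r = n·B_1 gives -2x + 11y - 10z = 51.
λ = (n·X − d)/|n|² = (-624 − 51)/225 = -3.
Reflection = X − 2λn = (1, -32, 27) − (-6)·(-2, 11, -10) = (-11, 34, -33).

(-11, 34, -33)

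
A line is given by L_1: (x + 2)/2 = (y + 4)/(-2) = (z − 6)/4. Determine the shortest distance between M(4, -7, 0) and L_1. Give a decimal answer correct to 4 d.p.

8.9163

L_1 has direction (2, -2, 4) through (-2, -4, 6).
Taking (-2, -4, 6) on L_1 with direction v = (2, -2, 4): w = M − (-2, -4, 6) = (6, -3, -6), and w × v = (-24, -36, -6).
Distance = |w × v| / |v| = √1908 / √24 ≈ 8.9163.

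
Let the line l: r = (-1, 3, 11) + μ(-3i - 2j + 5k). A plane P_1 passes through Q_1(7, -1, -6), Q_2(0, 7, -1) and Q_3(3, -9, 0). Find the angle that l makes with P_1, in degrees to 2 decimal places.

Q_1Q_2 = (-7, 8, 5), Q_1Q_3 = (-4, -8, 6); a normal to P_1 is Q_1Q_2 × Q_1Q_3 = (88, 22, 88).
Using Q_1: P_1 has equation 88x + 22y + 88z = 66.
sin θ = |n·v| / (|n||v|) = |132| / (√15972 · √38) = 0.16943.
θ ≈ 9.75°.

9.75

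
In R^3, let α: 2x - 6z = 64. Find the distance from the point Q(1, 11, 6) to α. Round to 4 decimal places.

15.4952

n·Q − d = (2)·(1) + (0)·(11) + (-6)·(6) − 64 = -98; |n| = √40.
Distance = |-98| / √40 = 98/√40 ≈ 15.4952.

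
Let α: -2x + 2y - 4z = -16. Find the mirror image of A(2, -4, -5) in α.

λ = (n·A − d)/|n|² = (8 − (-16))/24 = 1.
Reflection = A − 2λn = (2, -4, -5) − 2·(-2, 2, -4) = (6, -8, 3).

(6, -8, 3)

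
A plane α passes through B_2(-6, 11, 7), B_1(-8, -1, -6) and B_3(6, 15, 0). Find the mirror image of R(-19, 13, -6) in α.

(-3, -7, 10)

B_2B_1 = (-2, -12, -13), B_2B_3 = (12, 4, -7); a normal to α is B_2B_1 × B_2B_3 = (136, -170, 136).
Using B_2: α has equation 136x - 170y + 136z = -1734.
λ = (n·R − d)/|n|² = (-5610 − (-1734))/65892 = -1/17.
Reflection = R − 2λn = (-19, 13, -6) − (-2/17)·(136, -170, 136) = (-3, -7, 10).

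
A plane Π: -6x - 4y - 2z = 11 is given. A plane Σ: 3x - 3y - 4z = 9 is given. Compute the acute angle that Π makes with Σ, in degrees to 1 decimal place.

87.4

cos θ = |n₁·n₂| / (|n₁||n₂|) = |2| / (√56 · √34).
θ = arccos(0.04583) ≈ 87.4°.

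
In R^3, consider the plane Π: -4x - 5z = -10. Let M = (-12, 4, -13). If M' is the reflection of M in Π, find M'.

λ = (n·M − d)/|n|² = (113 − (-10))/41 = 3.
Reflection = M − 2λn = (-12, 4, -13) − 6·(-4, 0, -5) = (12, 4, 17).

(12, 4, 17)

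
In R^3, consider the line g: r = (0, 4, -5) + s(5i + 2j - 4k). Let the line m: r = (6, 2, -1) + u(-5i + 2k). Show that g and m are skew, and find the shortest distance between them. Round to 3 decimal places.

2.994

Common perpendicular direction n = (5, 2, -4) × (-5, 0, 2) = (4, 10, 10).
With w = (6, 2, -1) − (0, 4, -5) = (6, -2, 4), w · n = 44.
Since n ≠ 0 the lines are not parallel, and w · n = 44 ≠ 0 so they do not intersect; hence they are skew.
Distance = |w · n| / |n| = |44| / √216 ≈ 2.994.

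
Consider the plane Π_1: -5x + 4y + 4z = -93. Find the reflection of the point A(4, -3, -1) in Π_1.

λ = (n·A − d)/|n|² = (-36 − (-93))/57 = 1.
Reflection = A − 2λn = (4, -3, -1) − 2·(-5, 4, 4) = (14, -11, -9).

(14, -11, -9)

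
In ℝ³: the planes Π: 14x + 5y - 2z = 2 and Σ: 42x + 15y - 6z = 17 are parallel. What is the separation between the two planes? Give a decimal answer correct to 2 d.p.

Rescale Σ by 1/3: 14x + 5y - 2z = 17/3. Then distance = |2 − (17/3)| / √225 ≈ 0.24.

0.24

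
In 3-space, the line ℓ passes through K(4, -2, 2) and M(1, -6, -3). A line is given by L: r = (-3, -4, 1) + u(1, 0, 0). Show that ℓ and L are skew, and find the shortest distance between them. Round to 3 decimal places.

A direction vector for ℓ is M − K = (-3, -4, -5).
Common perpendicular direction n = (-3, -4, -5) × (1, 0, 0) = (0, -5, 4).
With w = (-3, -4, 1) − (4, -2, 2) = (-7, -2, -1), w · n = 6.
Since n ≠ 0 the lines are not parallel, and w · n = 6 ≠ 0 so they do not intersect; hence they are skew.
Distance = |w · n| / |n| = |6| / √41 ≈ 0.937.

0.937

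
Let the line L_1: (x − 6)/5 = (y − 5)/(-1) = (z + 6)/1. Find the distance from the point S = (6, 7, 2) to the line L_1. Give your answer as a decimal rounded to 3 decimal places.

L_1 has direction (5, -1, 1) through (6, 5, -6).
Taking (6, 5, -6) on L_1 with direction v = (5, -1, 1): w = S − (6, 5, -6) = (0, 2, 8), and w × v = (10, 40, -10).
Distance = |w × v| / |v| = √1800 / √27 ≈ 8.165.

8.165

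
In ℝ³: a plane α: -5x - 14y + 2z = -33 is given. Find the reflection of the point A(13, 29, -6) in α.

λ = (n·A − d)/|n|² = (-483 − (-33))/225 = -2.
Reflection = A − 2λn = (13, 29, -6) − (-4)·(-5, -14, 2) = (-7, -27, 2).

(-7, -27, 2)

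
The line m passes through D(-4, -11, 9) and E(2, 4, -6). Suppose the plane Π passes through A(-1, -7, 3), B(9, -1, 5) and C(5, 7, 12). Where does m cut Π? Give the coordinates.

(-2, -6, 4)

A direction vector for m is E − D = (6, 15, -15).
AB = (10, 6, 2), AC = (6, 14, 9); a normal to Π is AB × AC = (26, -78, 104).
Using A: Π has equation 26x - 78y + 104z = 832.
Substitute r = (-4, -11, 9) + t(6, 15, -15) into the plane: 1690 + (-2574)t = 832, so t = 1/3.
Intersection: (-4, -11, 9) + (1/3)·(6, 15, -15) = (-2, -6, 4).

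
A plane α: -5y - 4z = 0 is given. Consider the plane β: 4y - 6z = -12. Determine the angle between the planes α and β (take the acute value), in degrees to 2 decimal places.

85.03

cos θ = |n₁·n₂| / (|n₁||n₂|) = |4| / (√41 · √52).
θ = arccos(0.08663) ≈ 85.03°.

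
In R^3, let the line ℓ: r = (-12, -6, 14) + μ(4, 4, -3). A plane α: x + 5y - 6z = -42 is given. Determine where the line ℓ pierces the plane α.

(-4, 2, 8)

Substitute r = (-12, -6, 14) + t(4, 4, -3) into the plane: -126 + 42t = -42, so t = 2.
Intersection: (-12, -6, 14) + 2·(4, 4, -3) = (-4, 2, 8).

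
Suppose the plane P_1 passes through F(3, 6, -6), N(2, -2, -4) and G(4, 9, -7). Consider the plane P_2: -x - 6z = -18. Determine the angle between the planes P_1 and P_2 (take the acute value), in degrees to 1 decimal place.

16.2

FN = (-1, -8, 2), FG = (1, 3, -1); a normal to P_1 is FN × FG = (2, 1, 5).
Using F: P_1 has equation 2x + y + 5z = -18.
cos θ = |n₁·n₂| / (|n₁||n₂|) = |-32| / (√30 · √37).
θ = arccos(0.96048) ≈ 16.2°.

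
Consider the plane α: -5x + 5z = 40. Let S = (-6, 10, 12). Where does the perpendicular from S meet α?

Foot = S − λn with λ = (n·S − d)/|n|² = (90 − 40)/50 = 1.
Foot = (-6, 10, 12) − 1·(-5, 0, 5) = (-1, 10, 7).

(-1, 10, 7)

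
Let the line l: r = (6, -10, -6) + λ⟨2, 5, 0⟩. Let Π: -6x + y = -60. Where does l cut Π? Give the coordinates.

Substitute r = (6, -10, -6) + t(2, 5, 0) into the plane: -46 + (-7)t = -60, so t = 2.
Intersection: (6, -10, -6) + 2·(2, 5, 0) = (10, 0, -6).

(10, 0, -6)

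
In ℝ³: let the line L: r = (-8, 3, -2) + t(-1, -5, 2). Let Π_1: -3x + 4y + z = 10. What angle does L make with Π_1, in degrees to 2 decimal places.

sin θ = |n·v| / (|n||v|) = |-15| / (√26 · √30) = 0.53709.
θ ≈ 32.49°.

32.49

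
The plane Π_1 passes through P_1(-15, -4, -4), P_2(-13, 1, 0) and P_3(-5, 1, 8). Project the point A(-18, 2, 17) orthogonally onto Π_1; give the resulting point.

P_1P_2 = (2, 5, 4), P_1P_3 = (10, 5, 12); a normal to Π_1 is P_1P_2 × P_1P_3 = (40, 16, -40).
Using P_1: Π_1 has equation 40x + 16y - 40z = -504.
Foot = A − λn with λ = (n·A − d)/|n|² = (-1368 − (-504))/3456 = -1/4.
Foot = (-18, 2, 17) − (-1/4)·(40, 16, -40) = (-8, 6, 7).

(-8, 6, 7)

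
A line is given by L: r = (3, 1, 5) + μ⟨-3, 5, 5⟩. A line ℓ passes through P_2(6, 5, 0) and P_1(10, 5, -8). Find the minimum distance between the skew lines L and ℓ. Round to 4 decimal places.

0.8018

A direction vector for ℓ is P_1 − P_2 = (4, 0, -8).
Common perpendicular direction n = (-3, 5, 5) × (4, 0, -8) = (-40, -4, -20).
With w = (6, 5, 0) − (3, 1, 5) = (3, 4, -5), w · n = -36.
Distance = |w · n| / |n| = |-36| / √2016 ≈ 0.8018.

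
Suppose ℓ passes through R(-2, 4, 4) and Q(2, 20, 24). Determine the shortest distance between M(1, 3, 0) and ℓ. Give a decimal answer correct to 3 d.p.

3.937

A direction vector for ℓ is Q − R = (4, 16, 20).
Taking (-2, 4, 4) on ℓ with direction v = (4, 16, 20): w = M − (-2, 4, 4) = (3, -1, -4), and w × v = (44, -76, 52).
Distance = |w × v| / |v| = √10416 / √672 ≈ 3.937.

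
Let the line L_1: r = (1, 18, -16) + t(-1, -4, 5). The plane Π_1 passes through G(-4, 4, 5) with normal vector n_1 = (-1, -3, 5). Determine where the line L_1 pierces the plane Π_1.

Π_1: n_1·r = n_1·G gives -x - 3y + 5z = 17.
Substitute r = (1, 18, -16) + t(-1, -4, 5) into the plane: -135 + 38t = 17, so t = 4.
Intersection: (1, 18, -16) + 4·(-1, -4, 5) = (-3, 2, 4).

(-3, 2, 4)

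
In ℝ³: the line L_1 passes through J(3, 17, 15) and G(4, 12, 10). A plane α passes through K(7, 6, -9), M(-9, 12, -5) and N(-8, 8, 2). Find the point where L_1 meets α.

(6, 2, 0)

A direction vector for L_1 is G − J = (1, -5, -5).
KM = (-16, 6, 4), KN = (-15, 2, 11); a normal to α is KM × KN = (58, 116, 58).
Using K: α has equation 58x + 116y + 58z = 580.
Substitute r = (3, 17, 15) + t(1, -5, -5) into the plane: 3016 + (-812)t = 580, so t = 3.
Intersection: (3, 17, 15) + 3·(1, -5, -5) = (6, 2, 0).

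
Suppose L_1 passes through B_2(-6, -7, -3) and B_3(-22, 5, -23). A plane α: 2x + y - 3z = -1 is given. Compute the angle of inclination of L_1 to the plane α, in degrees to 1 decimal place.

A direction vector for L_1 is B_3 − B_2 = (-16, 12, -20).
sin θ = |n·v| / (|n||v|) = |40| / (√14 · √800) = 0.37796.
θ ≈ 22.2°.

22.2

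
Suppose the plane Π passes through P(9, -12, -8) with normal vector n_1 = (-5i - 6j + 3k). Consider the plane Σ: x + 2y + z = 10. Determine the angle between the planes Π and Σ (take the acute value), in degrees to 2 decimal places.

Π: n_1·r = n_1·P gives -5x - 6y + 3z = 3.
cos θ = |n₁·n₂| / (|n₁||n₂|) = |-14| / (√70 · √6).
θ = arccos(0.68313) ≈ 46.91°.

46.91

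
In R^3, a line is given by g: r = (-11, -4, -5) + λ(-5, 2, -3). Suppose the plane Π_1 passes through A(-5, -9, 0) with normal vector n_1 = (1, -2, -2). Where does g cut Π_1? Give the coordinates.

(-1, -8, 1)

Π_1: n_1·r = n_1·A gives x - 2y - 2z = 13.
Substitute r = (-11, -4, -5) + t(-5, 2, -3) into the plane: 7 + (-3)t = 13, so t = -2.
Intersection: (-11, -4, -5) + (-2)·(-5, 2, -3) = (-1, -8, 1).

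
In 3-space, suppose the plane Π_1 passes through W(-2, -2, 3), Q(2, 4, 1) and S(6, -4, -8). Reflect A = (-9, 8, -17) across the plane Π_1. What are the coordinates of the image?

(21, -4, 7)

WQ = (4, 6, -2), WS = (8, -2, -11); a normal to Π_1 is WQ × WS = (-70, 28, -56).
Using W: Π_1 has equation -70x + 28y - 56z = -84.
λ = (n·A − d)/|n|² = (1806 − (-84))/8820 = 3/14.
Reflection = A − 2λn = (-9, 8, -17) − (3/7)·(-70, 28, -56) = (21, -4, 7).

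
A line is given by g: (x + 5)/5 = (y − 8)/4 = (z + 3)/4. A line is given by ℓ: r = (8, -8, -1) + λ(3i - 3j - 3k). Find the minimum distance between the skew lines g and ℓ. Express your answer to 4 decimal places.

12.7279

g has direction (5, 4, 4) through (-5, 8, -3).
Common perpendicular direction n = (5, 4, 4) × (3, -3, -3) = (0, 27, -27).
With w = (8, -8, -1) − (-5, 8, -3) = (13, -16, 2), w · n = -486.
Distance = |w · n| / |n| = |-486| / √1458 ≈ 12.7279.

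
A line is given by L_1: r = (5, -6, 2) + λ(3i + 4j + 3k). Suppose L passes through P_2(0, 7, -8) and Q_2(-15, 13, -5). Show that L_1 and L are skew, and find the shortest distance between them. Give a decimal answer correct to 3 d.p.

15.275

A direction vector for L is Q_2 − P_2 = (-15, 6, 3).
Common perpendicular direction n = (3, 4, 3) × (-15, 6, 3) = (-6, -54, 78).
With w = (0, 7, -8) − (5, -6, 2) = (-5, 13, -10), w · n = -1452.
Since n ≠ 0 the lines are not parallel, and w · n = -1452 ≠ 0 so they do not intersect; hence they are skew.
Distance = |w · n| / |n| = |-1452| / √9036 ≈ 15.275.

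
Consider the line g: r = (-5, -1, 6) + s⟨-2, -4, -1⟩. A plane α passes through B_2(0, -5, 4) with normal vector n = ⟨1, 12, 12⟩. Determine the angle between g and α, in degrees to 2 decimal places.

α: n·r = n·B_2 gives x + 12y + 12z = -12.
sin θ = |n·v| / (|n||v|) = |-62| / (√289 · √21) = 0.79585.
θ ≈ 52.74°.

52.74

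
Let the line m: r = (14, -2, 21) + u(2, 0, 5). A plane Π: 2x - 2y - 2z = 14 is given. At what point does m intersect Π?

Substitute r = (14, -2, 21) + t(2, 0, 5) into the plane: -10 + (-6)t = 14, so t = -4.
Intersection: (14, -2, 21) + (-4)·(2, 0, 5) = (6, -2, 1).

(6, -2, 1)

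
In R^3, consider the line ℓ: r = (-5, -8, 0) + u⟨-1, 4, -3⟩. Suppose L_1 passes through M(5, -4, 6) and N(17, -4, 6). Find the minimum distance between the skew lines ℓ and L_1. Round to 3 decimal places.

7.200

A direction vector for L_1 is N − M = (12, 0, 0).
Common perpendicular direction n = (-1, 4, -3) × (12, 0, 0) = (0, -36, -48).
With w = (5, -4, 6) − (-5, -8, 0) = (10, 4, 6), w · n = -432.
Distance = |w · n| / |n| = |-432| / √3600 ≈ 7.200.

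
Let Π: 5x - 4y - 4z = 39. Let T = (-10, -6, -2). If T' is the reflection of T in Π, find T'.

(0, -14, -10)

λ = (n·T − d)/|n|² = (-18 − 39)/57 = -1.
Reflection = T − 2λn = (-10, -6, -2) − (-2)·(5, -4, -4) = (0, -14, -10).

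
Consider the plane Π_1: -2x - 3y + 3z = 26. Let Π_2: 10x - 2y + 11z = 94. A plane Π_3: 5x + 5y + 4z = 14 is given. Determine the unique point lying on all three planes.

(2, -4, 6)

Solving the 3×3 linear system -2x - 3y + 3z = 26, 10x - 2y + 11z = 94, 5x + 5y + 4z = 14 (e.g. by elimination or Cramer's rule, determinant = 261) gives (2, -4, 6).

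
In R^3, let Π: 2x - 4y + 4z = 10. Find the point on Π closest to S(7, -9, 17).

Foot = S − λn with λ = (n·S − d)/|n|² = (118 − 10)/36 = 3.
Foot = (7, -9, 17) − 3·(2, -4, 4) = (1, 3, 5).

(1, 3, 5)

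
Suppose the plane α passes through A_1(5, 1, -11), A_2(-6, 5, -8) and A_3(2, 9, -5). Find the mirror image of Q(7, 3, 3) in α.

A_1A_2 = (-11, 4, 3), A_1A_3 = (-3, 8, 6); a normal to α is A_1A_2 × A_1A_3 = (0, 57, -76).
Using A_1: α has equation 57y - 76z = 893.
λ = (n·Q − d)/|n|² = (-57 − 893)/9025 = -2/19.
Reflection = Q − 2λn = (7, 3, 3) − (-4/19)·(0, 57, -76) = (7, 15, -13).

(7, 15, -13)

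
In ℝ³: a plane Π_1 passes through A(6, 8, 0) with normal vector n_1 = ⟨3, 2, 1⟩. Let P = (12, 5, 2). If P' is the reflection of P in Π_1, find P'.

Π_1: n_1·r = n_1·A gives 3x + 2y + z = 34.
λ = (n·P − d)/|n|² = (48 − 34)/14 = 1.
Reflection = P − 2λn = (12, 5, 2) − 2·(3, 2, 1) = (6, 1, 0).

(6, 1, 0)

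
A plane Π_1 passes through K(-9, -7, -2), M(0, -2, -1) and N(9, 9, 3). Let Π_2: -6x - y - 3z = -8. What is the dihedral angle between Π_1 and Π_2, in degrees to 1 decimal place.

KM = (9, 5, 1), KN = (18, 16, 5); a normal to Π_1 is KM × KN = (9, -27, 54).
Using K: Π_1 has equation 9x - 27y + 54z = 0.
cos θ = |n₁·n₂| / (|n₁||n₂|) = |-189| / (√3726 · √46).
θ = arccos(0.45652) ≈ 62.8°.

62.8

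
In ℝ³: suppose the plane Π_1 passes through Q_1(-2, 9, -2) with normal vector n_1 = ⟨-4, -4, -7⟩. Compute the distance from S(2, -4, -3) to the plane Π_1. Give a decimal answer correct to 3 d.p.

Π_1: n_1·r = n_1·Q_1 gives -4x - 4y - 7z = -14.
n·S − d = (-4)·(2) + (-4)·(-4) + (-7)·(-3) − (-14) = 43; |n| = √81.
Distance = |43| / √81 = 43/√81 ≈ 4.778.

4.778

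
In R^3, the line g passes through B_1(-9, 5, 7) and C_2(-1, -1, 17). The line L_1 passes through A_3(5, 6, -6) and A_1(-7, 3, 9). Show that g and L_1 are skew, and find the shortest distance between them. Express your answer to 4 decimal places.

A direction vector for g is C_2 − B_1 = (8, -6, 10).
A direction vector for L_1 is A_1 − A_3 = (-12, -3, 15).
Common perpendicular direction n = (8, -6, 10) × (-12, -3, 15) = (-60, -240, -96).
With w = (5, 6, -6) − (-9, 5, 7) = (14, 1, -13), w · n = 168.
Since n ≠ 0 the lines are not parallel, and w · n = 168 ≠ 0 so they do not intersect; hence they are skew.
Distance = |w · n| / |n| = |168| / √70416 ≈ 0.6331.

0.6331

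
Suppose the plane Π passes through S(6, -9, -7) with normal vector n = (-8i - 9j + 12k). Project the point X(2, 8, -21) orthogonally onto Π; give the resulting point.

Π: n·r = n·S gives -8x - 9y + 12z = -51.
Foot = X − λn with λ = (n·X − d)/|n|² = (-340 − (-51))/289 = -1.
Foot = (2, 8, -21) − (-1)·(-8, -9, 12) = (-6, -1, -9).

(-6, -1, -9)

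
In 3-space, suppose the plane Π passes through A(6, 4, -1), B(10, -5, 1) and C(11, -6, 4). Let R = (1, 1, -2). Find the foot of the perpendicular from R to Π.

AB = (4, -9, 2), AC = (5, -10, 5); a normal to Π is AB × AC = (-25, -10, 5).
Using A: Π has equation -25x - 10y + 5z = -195.
Foot = R − λn with λ = (n·R − d)/|n|² = (-45 − (-195))/750 = 1/5.
Foot = (1, 1, -2) − (1/5)·(-25, -10, 5) = (6, 3, -3).

(6, 3, -3)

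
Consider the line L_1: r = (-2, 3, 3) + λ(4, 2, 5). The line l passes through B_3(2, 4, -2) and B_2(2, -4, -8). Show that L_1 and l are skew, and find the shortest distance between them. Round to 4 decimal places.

A direction vector for l is B_2 − B_3 = (0, -8, -6).
Common perpendicular direction n = (4, 2, 5) × (0, -8, -6) = (28, 24, -32).
With w = (2, 4, -2) − (-2, 3, 3) = (4, 1, -5), w · n = 296.
Since n ≠ 0 the lines are not parallel, and w · n = 296 ≠ 0 so they do not intersect; hence they are skew.
Distance = |w · n| / |n| = |296| / √2384 ≈ 6.0623.

6.0623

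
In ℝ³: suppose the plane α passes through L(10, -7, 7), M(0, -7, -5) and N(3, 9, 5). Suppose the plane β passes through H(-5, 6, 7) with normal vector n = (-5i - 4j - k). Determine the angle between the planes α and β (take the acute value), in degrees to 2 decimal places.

50.83

LM = (-10, 0, -12), LN = (-7, 16, -2); a normal to α is LM × LN = (192, 64, -160).
Using L: α has equation 192x + 64y - 160z = 352.
β: n·r = n·H gives -5x - 4y - z = -6.
cos θ = |n₁·n₂| / (|n₁||n₂|) = |-1056| / (√66560 · √42).
θ = arccos(0.63159) ≈ 50.83°.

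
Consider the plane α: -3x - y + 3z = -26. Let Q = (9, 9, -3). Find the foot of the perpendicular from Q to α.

(6, 8, 0)

Foot = Q − λn with λ = (n·Q − d)/|n|² = (-45 − (-26))/19 = -1.
Foot = (9, 9, -3) − (-1)·(-3, -1, 3) = (6, 8, 0).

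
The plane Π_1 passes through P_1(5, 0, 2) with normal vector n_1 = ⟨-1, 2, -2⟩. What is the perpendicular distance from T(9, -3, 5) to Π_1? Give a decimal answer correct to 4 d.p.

Π_1: n_1·r = n_1·P_1 gives -x + 2y - 2z = -9.
n·T − d = (-1)·(9) + (2)·(-3) + (-2)·(5) − (-9) = -16; |n| = √9.
Distance = |-16| / √9 = 16/√9 ≈ 5.3333.

5.3333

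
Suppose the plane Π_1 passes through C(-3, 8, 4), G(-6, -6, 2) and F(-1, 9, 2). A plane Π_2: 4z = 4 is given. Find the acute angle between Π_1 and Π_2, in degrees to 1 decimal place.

51.7

CG = (-3, -14, -2), CF = (2, 1, -2); a normal to Π_1 is CG × CF = (30, -10, 25).
Using C: Π_1 has equation 30x - 10y + 25z = -70.
cos θ = |n₁·n₂| / (|n₁||n₂|) = |100| / (√1625 · √16).
θ = arccos(0.62017) ≈ 51.7°.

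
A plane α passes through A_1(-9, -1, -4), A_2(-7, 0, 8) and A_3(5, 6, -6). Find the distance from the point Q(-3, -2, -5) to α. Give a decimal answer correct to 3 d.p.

3.578

A_1A_2 = (2, 1, 12), A_1A_3 = (14, 7, -2); a normal to α is A_1A_2 × A_1A_3 = (-86, 172, 0).
Using A_1: α has equation -86x + 172y = 602.
n·Q − d = (-86)·(-3) + (172)·(-2) + (0)·(-5) − 602 = -688; |n| = √36980.
Distance = |-688| / √36980 = 688/√36980 ≈ 3.578.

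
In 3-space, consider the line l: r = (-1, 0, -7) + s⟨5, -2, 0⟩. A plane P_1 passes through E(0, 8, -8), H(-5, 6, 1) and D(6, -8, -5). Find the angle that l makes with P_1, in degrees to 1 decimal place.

EH = (-5, -2, 9), ED = (6, -16, 3); a normal to P_1 is EH × ED = (138, 69, 92).
Using E: P_1 has equation 138x + 69y + 92z = -184.
sin θ = |n·v| / (|n||v|) = |552| / (√32269 · √29) = 0.57062.
θ ≈ 34.8°.

34.8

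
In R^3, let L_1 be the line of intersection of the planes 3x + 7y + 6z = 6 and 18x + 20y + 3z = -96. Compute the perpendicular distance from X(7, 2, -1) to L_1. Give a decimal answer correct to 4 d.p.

13.1892

Direction of L_1: (3, 7, 6) × (18, 20, 3) = (-99, 99, -66).
A point on L_1: solving the two plane equations with x = -6 gives (-6, 0, 4).
Taking (-6, 0, 4) on L_1 with direction v = (-99, 99, -66): w = X − (-6, 0, 4) = (13, 2, -5), and w × v = (363, 1353, 1485).
Distance = |w × v| / |v| = √4167603 / √23958 ≈ 13.1892.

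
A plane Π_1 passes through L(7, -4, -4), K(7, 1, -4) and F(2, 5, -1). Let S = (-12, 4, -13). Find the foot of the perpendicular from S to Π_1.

(-3, 4, 2)

LK = (0, 5, 0), LF = (-5, 9, 3); a normal to Π_1 is LK × LF = (15, 0, 25).
Using L: Π_1 has equation 15x + 25z = 5.
Foot = S − λn with λ = (n·S − d)/|n|² = (-505 − 5)/850 = -3/5.
Foot = (-12, 4, -13) − (-3/5)·(15, 0, 25) = (-3, 4, 2).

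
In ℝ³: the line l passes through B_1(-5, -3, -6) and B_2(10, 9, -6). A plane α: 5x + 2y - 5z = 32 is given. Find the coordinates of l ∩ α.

A direction vector for l is B_2 − B_1 = (15, 12, 0).
Substitute r = (-5, -3, -6) + t(15, 12, 0) into the plane: -1 + 99t = 32, so t = 1/3.
Intersection: (-5, -3, -6) + (1/3)·(15, 12, 0) = (0, 1, -6).

(0, 1, -6)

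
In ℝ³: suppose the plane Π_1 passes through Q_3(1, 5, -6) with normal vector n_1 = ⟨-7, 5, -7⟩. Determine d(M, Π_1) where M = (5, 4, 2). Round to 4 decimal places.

Π_1: n_1·r = n_1·Q_3 gives -7x + 5y - 7z = 60.
n·M − d = (-7)·(5) + (5)·(4) + (-7)·(2) − 60 = -89; |n| = √123.
Distance = |-89| / √123 = 89/√123 ≈ 8.0249.

8.0249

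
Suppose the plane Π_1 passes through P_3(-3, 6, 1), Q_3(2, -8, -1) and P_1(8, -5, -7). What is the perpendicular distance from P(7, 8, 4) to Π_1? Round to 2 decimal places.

P_3Q_3 = (5, -14, -2), P_3P_1 = (11, -11, -8); a normal to Π_1 is P_3Q_3 × P_3P_1 = (90, 18, 99).
Using P_3: Π_1 has equation 90x + 18y + 99z = -63.
n·P − d = (90)·(7) + (18)·(8) + (99)·(4) − (-63) = 1233; |n| = √18225.
Distance = |1233| / √18225 = 1233/√18225 ≈ 9.13.

9.13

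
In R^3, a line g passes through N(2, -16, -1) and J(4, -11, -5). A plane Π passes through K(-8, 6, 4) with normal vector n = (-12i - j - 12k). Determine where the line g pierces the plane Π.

A direction vector for g is J − N = (2, 5, -4).
Π: n·r = n·K gives -12x - y - 12z = 42.
Substitute r = (2, -16, -1) + t(2, 5, -4) into the plane: 4 + 19t = 42, so t = 2.
Intersection: (2, -16, -1) + 2·(2, 5, -4) = (6, -6, -9).

(6, -6, -9)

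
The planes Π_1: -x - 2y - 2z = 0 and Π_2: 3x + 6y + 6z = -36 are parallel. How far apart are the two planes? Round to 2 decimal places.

Rescale Π_2 by 1/(-3): -x - 2y - 2z = 12. Then distance = |0 − 12| / √9 ≈ 4.00.

4.00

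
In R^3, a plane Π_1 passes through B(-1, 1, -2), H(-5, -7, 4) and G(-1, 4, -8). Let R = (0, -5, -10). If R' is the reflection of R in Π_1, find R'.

BH = (-4, -8, 6), BG = (0, 3, -6); a normal to Π_1 is BH × BG = (30, -24, -12).
Using B: Π_1 has equation 30x - 24y - 12z = -30.
λ = (n·R − d)/|n|² = (240 − (-30))/1620 = 1/6.
Reflection = R − 2λn = (0, -5, -10) − (1/3)·(30, -24, -12) = (-10, 3, -6).

(-10, 3, -6)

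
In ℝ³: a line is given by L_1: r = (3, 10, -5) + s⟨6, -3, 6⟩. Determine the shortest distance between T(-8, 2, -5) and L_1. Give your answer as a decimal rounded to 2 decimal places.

Taking (3, 10, -5) on L_1 with direction v = (6, -3, 6): w = T − (3, 10, -5) = (-11, -8, 0), and w × v = (-48, 66, 81).
Distance = |w × v| / |v| = √13221 / √81 ≈ 12.78.

12.78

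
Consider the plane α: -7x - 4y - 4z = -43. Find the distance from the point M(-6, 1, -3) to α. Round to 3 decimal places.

n·M − d = (-7)·(-6) + (-4)·(1) + (-4)·(-3) − (-43) = 93; |n| = √81.
Distance = |93| / √81 = 93/√81 ≈ 10.333.

10.333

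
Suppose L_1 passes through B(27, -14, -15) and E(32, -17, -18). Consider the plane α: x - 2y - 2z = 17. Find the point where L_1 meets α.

(7, -2, -3)

A direction vector for L_1 is E − B = (5, -3, -3).
Substitute r = (27, -14, -15) + t(5, -3, -3) into the plane: 85 + 17t = 17, so t = -4.
Intersection: (27, -14, -15) + (-4)·(5, -3, -3) = (7, -2, -3).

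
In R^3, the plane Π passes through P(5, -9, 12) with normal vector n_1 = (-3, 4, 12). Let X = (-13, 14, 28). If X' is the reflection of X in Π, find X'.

Π: n_1·r = n_1·P gives -3x + 4y + 12z = 93.
λ = (n·X − d)/|n|² = (431 − 93)/169 = 2.
Reflection = X − 2λn = (-13, 14, 28) − 4·(-3, 4, 12) = (-1, -2, -20).

(-1, -2, -20)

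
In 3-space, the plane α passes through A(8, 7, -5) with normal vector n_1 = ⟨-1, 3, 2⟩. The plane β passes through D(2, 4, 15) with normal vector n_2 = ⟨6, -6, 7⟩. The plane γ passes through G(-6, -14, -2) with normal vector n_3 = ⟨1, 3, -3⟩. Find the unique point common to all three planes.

(0, -5, 9)

α: n_1·r = n_1·A gives -x + 3y + 2z = 3.
β: n_2·r = n_2·D gives 6x - 6y + 7z = 93.
γ: n_3·r = n_3·G gives x + 3y - 3z = -42.
Solving the 3×3 linear system -x + 3y + 2z = 3, 6x - 6y + 7z = 93, x + 3y - 3z = -42 (e.g. by elimination or Cramer's rule, determinant = 126) gives (0, -5, 9).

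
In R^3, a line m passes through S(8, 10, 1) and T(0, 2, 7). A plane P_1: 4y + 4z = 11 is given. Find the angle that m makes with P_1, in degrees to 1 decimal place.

A direction vector for m is T − S = (-8, -8, 6).
sin θ = |n·v| / (|n||v|) = |-8| / (√32 · √164) = 0.11043.
θ ≈ 6.3°.

6.3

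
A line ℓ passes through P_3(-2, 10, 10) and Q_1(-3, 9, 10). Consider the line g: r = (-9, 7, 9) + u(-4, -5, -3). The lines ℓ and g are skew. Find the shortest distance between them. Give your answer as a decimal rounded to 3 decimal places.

A direction vector for ℓ is Q_1 − P_3 = (-1, -1, 0).
Common perpendicular direction n = (-1, -1, 0) × (-4, -5, -3) = (3, -3, 1).
With w = (-9, 7, 9) − (-2, 10, 10) = (-7, -3, -1), w · n = -13.
Distance = |w · n| / |n| = |-13| / √19 ≈ 2.982.

2.982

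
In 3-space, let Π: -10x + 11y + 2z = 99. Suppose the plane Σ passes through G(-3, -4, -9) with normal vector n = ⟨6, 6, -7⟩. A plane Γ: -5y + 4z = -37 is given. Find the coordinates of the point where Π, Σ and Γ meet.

(-5, 5, -3)

Σ: n·r = n·G gives 6x + 6y - 7z = 21.
Solving the 3×3 linear system -10x + 11y + 2z = 99, 6x + 6y - 7z = 21, -5y + 4z = -37 (e.g. by elimination or Cramer's rule, determinant = -214) gives (-5, 5, -3).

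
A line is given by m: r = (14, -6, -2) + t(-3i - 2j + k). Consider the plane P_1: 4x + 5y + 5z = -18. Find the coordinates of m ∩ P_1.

(8, -10, 0)

Substitute r = (14, -6, -2) + t(-3, -2, 1) into the plane: 16 + (-17)t = -18, so t = 2.
Intersection: (14, -6, -2) + 2·(-3, -2, 1) = (8, -10, 0).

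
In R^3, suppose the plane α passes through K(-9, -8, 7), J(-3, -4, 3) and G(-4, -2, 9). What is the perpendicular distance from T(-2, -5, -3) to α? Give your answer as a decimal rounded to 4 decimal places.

KJ = (6, 4, -4), KG = (5, 6, 2); a normal to α is KJ × KG = (32, -32, 16).
Using K: α has equation 32x - 32y + 16z = 80.
n·T − d = (32)·(-2) + (-32)·(-5) + (16)·(-3) − 80 = -32; |n| = √2304.
Distance = |-32| / √2304 = 32/√2304 ≈ 0.6667.

0.6667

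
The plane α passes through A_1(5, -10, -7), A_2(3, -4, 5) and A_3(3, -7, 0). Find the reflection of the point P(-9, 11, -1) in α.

A_1A_2 = (-2, 6, 12), A_1A_3 = (-2, 3, 7); a normal to α is A_1A_2 × A_1A_3 = (6, -10, 6).
Using A_1: α has equation 6x - 10y + 6z = 88.
λ = (n·P − d)/|n|² = (-170 − 88)/172 = -3/2.
Reflection = P − 2λn = (-9, 11, -1) − (-3)·(6, -10, 6) = (9, -19, 17).

(9, -19, 17)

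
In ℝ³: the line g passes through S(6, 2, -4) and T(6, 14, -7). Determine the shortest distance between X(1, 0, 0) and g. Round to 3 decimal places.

6.044

A direction vector for g is T − S = (0, 12, -3).
Taking (6, 2, -4) on g with direction v = (0, 12, -3): w = X − (6, 2, -4) = (-5, -2, 4), and w × v = (-42, -15, -60).
Distance = |w × v| / |v| = √5589 / √153 ≈ 6.044.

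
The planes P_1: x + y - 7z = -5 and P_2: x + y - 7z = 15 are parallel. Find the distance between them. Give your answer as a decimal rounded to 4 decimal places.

Same normal n = (1, 1, -7) with |n| = √51; distance = |-5 − 15| / |n| = 20/√51 ≈ 2.8006.

2.8006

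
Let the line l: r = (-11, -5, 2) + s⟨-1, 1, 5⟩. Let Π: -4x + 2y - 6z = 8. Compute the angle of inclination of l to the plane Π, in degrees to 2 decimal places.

sin θ = |n·v| / (|n||v|) = |-24| / (√56 · √27) = 0.61721.
θ ≈ 38.11°.

38.11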